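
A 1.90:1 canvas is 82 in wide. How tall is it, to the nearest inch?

43 in

82 / 1.900 = 43.16.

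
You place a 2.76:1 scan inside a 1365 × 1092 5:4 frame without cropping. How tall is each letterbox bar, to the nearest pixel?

299 px

2.76:1 is wider than 5:4, so it spans the full width.
That makes the image 494.57 px tall (1365 / 2.760).
1092 − 494.57 = 597.43 px of bars (298.72 each).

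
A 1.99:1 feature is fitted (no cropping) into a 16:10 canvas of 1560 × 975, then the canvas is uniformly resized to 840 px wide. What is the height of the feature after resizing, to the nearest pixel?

Fitted into 1560×975, the feature spans the width; its height is 1560 / 1.990 ≈ 783.92 px.
Scaling 1560 → 840 is ×0.5385, so the height becomes 783.92 × 0.5385 ≈ 422.11 px.

422 px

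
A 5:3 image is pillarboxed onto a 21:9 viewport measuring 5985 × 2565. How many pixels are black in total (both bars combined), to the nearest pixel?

5:3 is narrower than 21:9, so it spans the full height.
The image is 2565 × 5/3 ≈ 4275.0000 px wide.
5985 − 4275.0000 = 1710.0000 px of bars.
That's 1710.0000 × 2565 ≈ 4386150 black pixels.

4386150 pixels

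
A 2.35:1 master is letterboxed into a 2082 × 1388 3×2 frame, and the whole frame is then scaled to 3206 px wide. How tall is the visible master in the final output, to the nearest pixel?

1364 px

Fitted into 2082×1388, the master spans the width; its height is 2082 / 2.350 ≈ 885.96 px.
The frame scales by 3206/2082 = 1.5399; 885.96 × 1.5399 ≈ 1364.26 px.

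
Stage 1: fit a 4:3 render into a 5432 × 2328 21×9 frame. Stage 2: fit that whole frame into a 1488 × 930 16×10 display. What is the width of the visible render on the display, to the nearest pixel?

850 px

Inside the 5432×2328 canvas the render is height-limited at 3104.00 × 2328.00.
21×9 in 1488×930: fills the width, so the intermediate becomes 1488.00 × 637.71 — a scale of ×0.2739.
Applying the same ×0.2739: 3104.00 → 850.29.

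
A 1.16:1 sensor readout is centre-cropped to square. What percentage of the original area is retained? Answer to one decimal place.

86.2%

Going from 1.16:1 to square means cutting width while keeping height.
Area ratio = (1.000)/(1.160) = 86.21% retained.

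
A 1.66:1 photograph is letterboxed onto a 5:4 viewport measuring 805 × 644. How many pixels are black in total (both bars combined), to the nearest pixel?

1.66:1 (1.660) > 5:4 (1.250), so the photograph fills the width.
Content height = 805 / 1.660 ≈ 484.9398 px.
644 − 484.9398 = 159.0602 px of bars.
That's 159.0602 × 805 ≈ 128043 black pixels.

128043 pixels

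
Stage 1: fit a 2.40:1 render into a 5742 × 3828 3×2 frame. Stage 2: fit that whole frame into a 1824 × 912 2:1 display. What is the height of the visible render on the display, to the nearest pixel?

Inside the 5742×3828 canvas the render is width-limited at 5742.00 × 2392.50.
Second fit — the 3×2 canvas into 1824×912 spans the height: 1368.00 × 912.00 (×0.2382 from 5742×3828).
The render scales with it: height 2392.50 × 0.2382 ≈ 570.00.

570 px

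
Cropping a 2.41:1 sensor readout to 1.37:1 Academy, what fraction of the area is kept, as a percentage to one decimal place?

56.8%

The height stays; only width is cut (since 1.37:1 Academy is narrower than 2.41:1).
Fraction kept = (1.370)/(2.410) ≈ 56.85%.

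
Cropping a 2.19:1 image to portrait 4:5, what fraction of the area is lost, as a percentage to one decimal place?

63.5%

The height stays; only width is cut (since portrait 4:5 is narrower than 2.19:1).
Area ratio = (0.800)/(2.190) = 36.53%; the remaining 63.47% is cropped out.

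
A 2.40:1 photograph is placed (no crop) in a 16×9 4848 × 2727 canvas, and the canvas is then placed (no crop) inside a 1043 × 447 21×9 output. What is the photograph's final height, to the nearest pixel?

2.40:1 in 4848×2727: fills the width, so the photograph is 4848.00 × 2020.00.
16×9 in 1043×447: fills the height, so the intermediate becomes 794.67 × 447.00 — a scale of ×0.1639.
The photograph scales with it: height 2020.00 × 0.1639 ≈ 331.11.

331 px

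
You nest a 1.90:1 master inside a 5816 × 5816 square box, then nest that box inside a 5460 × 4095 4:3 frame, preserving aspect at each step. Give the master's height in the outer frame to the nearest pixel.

2155 px

1.90:1 in 5816×5816: fills the width, so the master is 5816.00 × 3061.05.
square in 5460×4095: fills the height, so the intermediate becomes 4095.00 × 4095.00 — a scale of ×0.7041.
The master scales with it: height 3061.05 × 0.7041 ≈ 2155.26.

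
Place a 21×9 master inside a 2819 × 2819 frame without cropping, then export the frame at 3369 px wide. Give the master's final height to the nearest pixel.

At 2819×2819 the master is width-limited, so height = 2819 × 9/21 ≈ 1208.14 px.
Resizing to 3369 px wide multiplies everything by 1.1951: 1208.14 → 1443.86 px.

1444 px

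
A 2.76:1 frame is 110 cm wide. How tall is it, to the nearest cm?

40 cm

110 / 2.760 = 39.86.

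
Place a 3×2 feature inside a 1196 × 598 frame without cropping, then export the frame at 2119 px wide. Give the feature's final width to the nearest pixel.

At 1196×598 the feature is height-limited, so width = 598 × 3/2 ≈ 897.00 px.
Resizing to 2119 px wide multiplies everything by 1.7717: 897.00 → 1589.25 px.

1589 px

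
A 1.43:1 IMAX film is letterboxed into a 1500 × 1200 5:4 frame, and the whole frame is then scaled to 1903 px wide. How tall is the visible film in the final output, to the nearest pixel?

1331 px

Fitted into 1500×1200, the film spans the width; its height is 1500 / 1.430 ≈ 1048.95 px.
Scaling 1500 → 1903 is ×1.2687, so the height becomes 1048.95 × 1.2687 ≈ 1330.77 px.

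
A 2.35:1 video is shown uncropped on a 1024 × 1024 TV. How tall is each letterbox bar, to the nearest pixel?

294 px

2.35:1 (2.350) > square (1.000), so the video fills the width.
The video is 1024 / 2.350 ≈ 435.74 px tall.
Leftover height: 1024 − 435.74 = 588.26 px → 294.13 each side.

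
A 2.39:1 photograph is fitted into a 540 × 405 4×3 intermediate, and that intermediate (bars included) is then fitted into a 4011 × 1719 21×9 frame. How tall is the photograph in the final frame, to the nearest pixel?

Inside the 540×405 canvas the photograph is width-limited at 540.00 × 225.94.
4×3 in 4011×1719: fills the height, so the intermediate becomes 2292.00 × 1719.00 — a scale of ×4.2444.
The photograph scales with it: height 225.94 × 4.2444 ≈ 959.00.

959 px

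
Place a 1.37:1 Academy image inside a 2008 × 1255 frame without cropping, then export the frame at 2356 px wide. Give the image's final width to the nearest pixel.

In the 2008×1255 frame the image fills the height: width = 1255 × 1.370 ≈ 1719.35 px.
The frame scales by 2356/2008 = 1.1733; 1719.35 × 1.1733 ≈ 2017.33 px.

2017 px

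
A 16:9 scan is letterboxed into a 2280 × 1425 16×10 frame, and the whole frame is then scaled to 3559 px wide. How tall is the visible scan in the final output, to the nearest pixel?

2002 px

At 2280×1425 the scan is width-limited, so height = 2280 × 9/16 ≈ 1282.50 px.
Resizing to 3559 px wide multiplies everything by 1.5610: 1282.50 → 2001.94 px.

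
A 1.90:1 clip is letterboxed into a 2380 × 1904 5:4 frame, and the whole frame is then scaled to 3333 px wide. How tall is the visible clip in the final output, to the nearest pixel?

Fitted into 2380×1904, the clip spans the width; its height is 2380 / 1.900 ≈ 1252.63 px.
Scaling 2380 → 3333 is ×1.4004, so the height becomes 1252.63 × 1.4004 ≈ 1754.21 px.

1754 px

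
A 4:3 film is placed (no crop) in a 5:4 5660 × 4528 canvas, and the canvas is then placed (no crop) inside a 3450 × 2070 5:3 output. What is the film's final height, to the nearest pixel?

1941 px

4:3 in 5660×4528: fills the width, so the film is 5660.00 × 4245.00.
Second fit — the 5:4 canvas into 3450×2070 spans the height: 2587.50 × 2070.00 (×0.4572 from 5660×4528).
The film scales with it: height 4245.00 × 0.4572 ≈ 1940.62.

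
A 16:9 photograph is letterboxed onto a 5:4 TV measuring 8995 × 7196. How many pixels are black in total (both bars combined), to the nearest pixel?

19216131 pixels

16:9 (1.778) > 5:4 (1.250), so the photograph fills the width.
Content height = 8995 × 9/16 ≈ 5059.6875 px.
7196 − 5059.6875 = 2136.3125 px of bars.
That's 2136.3125 × 8995 ≈ 19216131 black pixels.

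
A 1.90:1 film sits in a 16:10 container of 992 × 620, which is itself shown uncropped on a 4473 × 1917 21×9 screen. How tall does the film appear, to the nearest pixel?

1614 px

1.90:1 in 992×620: fills the width, so the film is 992.00 × 522.11.
Second fit — the 16:10 canvas into 4473×1917 spans the height: 3067.20 × 1917.00 (×3.0919 from 992×620).
Applying the same ×3.0919: 522.11 → 1614.32.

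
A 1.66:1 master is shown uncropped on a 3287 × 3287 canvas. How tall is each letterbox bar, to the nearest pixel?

653 px

1.66:1 (1.660) > square (1.000), so the master fills the width.
Content height = 3287 / 1.660 ≈ 1980.12 px.
3287 − 1980.12 = 1306.88 px of bars (653.44 each).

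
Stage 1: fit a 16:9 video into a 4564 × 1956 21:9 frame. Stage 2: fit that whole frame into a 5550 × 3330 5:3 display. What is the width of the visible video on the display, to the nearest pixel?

First fit — 16:9 into 4564×1956 spans the height: 3477.33 × 1956.00.
21:9 in 5550×3330: fills the width, so the intermediate becomes 5550.00 × 2378.57 — a scale of ×1.2160.
So the video's width is 3477.33 × 1.2160 ≈ 4228.57.

4229 px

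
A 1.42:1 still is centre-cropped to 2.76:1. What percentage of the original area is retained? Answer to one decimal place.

The width stays; only height is cut (since 2.76:1 is wider than 1.42:1).
Area ratio = (1.420)/(2.760) = 51.45% retained.

51.4%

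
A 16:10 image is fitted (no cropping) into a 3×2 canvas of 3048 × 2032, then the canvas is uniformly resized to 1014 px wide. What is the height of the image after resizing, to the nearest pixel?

At 3048×2032 the image is width-limited, so height = 3048 × 10/16 ≈ 1905.00 px.
Resizing to 1014 px wide multiplies everything by 0.3327: 1905.00 → 633.75 px.

634 px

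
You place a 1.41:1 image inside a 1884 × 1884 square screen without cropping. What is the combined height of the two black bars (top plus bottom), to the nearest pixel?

1.41:1 (1.410) > square (1.000), so the image fills the width.
That makes the image 1336.17 px tall (1884 / 1.410).
Black = 1884 − 1336.17 = 547.83 px.

548 px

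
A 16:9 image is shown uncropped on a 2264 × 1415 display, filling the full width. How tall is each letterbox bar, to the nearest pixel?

Content height = 2264 × 9/16 ≈ 1273.50 px.
Leftover height: 1415 − 1273.50 = 141.50 px → 70.75 each side.

71 px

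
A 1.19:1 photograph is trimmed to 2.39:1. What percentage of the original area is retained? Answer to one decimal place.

The width stays; only height is cut (since 2.39:1 is wider than 1.19:1).
Fraction kept = (1.190)/(2.390) ≈ 49.79%.

49.8%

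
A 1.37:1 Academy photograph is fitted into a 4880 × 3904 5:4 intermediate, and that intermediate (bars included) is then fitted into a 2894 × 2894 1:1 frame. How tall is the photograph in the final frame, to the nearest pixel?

2112 px

1.37:1 Academy in 4880×3904: fills the width, so the photograph is 4880.00 × 3562.04.
5:4 in 2894×2894: fills the width, so the intermediate becomes 2894.00 × 2315.20 — a scale of ×0.5930.
The photograph scales with it: height 3562.04 × 0.5930 ≈ 2112.41.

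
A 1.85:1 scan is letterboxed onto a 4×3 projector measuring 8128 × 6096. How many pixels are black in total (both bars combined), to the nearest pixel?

Since 1.850 > 1.333, the scan is width-limited.
The scan is 8128 / 1.850 ≈ 4393.5135 px tall.
Black = 6096 − 4393.5135 = 1702.4865 px.
Across the 8128-px span: 1702.4865 × 8128 ≈ 13837810 px.

13837810 pixels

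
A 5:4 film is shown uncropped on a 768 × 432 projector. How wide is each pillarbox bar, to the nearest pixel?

5:4 (1.250) < 16×9 (1.778), so the film fills the height.
That makes the image 540.00 px wide (432 × 5/4).
Leftover width: 768 − 540.00 = 228.00 px → 114.00 each side.

114 px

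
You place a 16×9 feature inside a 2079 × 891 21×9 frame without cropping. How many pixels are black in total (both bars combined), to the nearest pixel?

441045 pixels

Since 1.778 < 2.333, the feature is height-limited.
The feature is 891 × 16/9 ≈ 1584.0000 px wide.
Black = 2079 − 1584.0000 = 495.0000 px.
Bar area = 495.0000 × 891 ≈ 441045 px.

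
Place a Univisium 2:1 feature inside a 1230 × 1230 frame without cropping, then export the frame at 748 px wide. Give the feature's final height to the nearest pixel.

374 px

Fitted into 1230×1230, the feature spans the width; its height is 1230 × 1/2 ≈ 615.00 px.
The frame scales by 748/1230 = 0.6081; 615.00 × 0.6081 ≈ 374.00 px.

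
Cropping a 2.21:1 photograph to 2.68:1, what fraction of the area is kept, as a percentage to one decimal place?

2.68:1 is wider than 2.21:1, so the crop keeps the full width and trims the height.
Fraction kept = (2.210)/(2.680) ≈ 82.46%.

82.5%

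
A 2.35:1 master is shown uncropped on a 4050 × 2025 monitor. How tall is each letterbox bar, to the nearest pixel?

Since 2.350 > 2.000, the master is width-limited.
Content height = 4050 / 2.350 ≈ 1723.40 px.
2025 − 1723.40 = 301.60 px of bars (150.80 each).

151 px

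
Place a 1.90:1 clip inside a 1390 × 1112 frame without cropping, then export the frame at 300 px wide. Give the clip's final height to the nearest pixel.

Fitted into 1390×1112, the clip spans the width; its height is 1390 / 1.900 ≈ 731.58 px.
Scaling 1390 → 300 is ×0.2158, so the height becomes 731.58 × 0.2158 ≈ 157.89 px.

158 px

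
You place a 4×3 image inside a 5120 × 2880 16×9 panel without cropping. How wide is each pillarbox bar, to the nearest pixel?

Since 1.333 < 1.778, the image is height-limited.
Content width = 2880 × 4/3 ≈ 3840.00 px.
5120 − 3840.00 = 1280.00 px of bars (640.00 each).

640 px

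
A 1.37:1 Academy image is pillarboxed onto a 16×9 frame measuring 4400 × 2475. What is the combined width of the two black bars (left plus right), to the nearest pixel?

1009 px

1.37:1 Academy is narrower than 16×9, so it spans the full height.
Content width = 2475 × 1.370 ≈ 3390.75 px.
Black = 4400 − 3390.75 = 1009.25 px.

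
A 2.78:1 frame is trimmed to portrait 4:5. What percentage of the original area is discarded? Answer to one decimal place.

71.2%

Going from 2.78:1 to portrait 4:5 means cutting width while keeping height.
Area ratio = (0.800)/(2.780) = 28.78%; the remaining 71.22% is cropped out.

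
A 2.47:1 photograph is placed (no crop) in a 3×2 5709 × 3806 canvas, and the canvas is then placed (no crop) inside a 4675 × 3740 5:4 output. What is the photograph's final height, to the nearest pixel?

1893 px

Inside the 5709×3806 canvas the photograph is width-limited at 5709.00 × 2311.34.
Second fit — the 3×2 canvas into 4675×3740 spans the width: 4675.00 × 3116.67 (×0.8189 from 5709×3806).
The photograph scales with it: height 2311.34 × 0.8189 ≈ 1892.71.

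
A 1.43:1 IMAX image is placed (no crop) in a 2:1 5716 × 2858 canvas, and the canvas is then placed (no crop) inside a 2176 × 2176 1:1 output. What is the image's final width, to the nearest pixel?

1556 px

1.43:1 IMAX in 5716×2858: fills the height, so the image is 4086.94 × 2858.00.
2:1 in 2176×2176: fills the width, so the intermediate becomes 2176.00 × 1088.00 — a scale of ×0.3807.
So the image's width is 4086.94 × 0.3807 ≈ 1555.84.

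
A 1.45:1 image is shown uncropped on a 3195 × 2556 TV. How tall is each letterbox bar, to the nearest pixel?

Since 1.450 > 1.250, the image is width-limited.
The image is 3195 / 1.450 ≈ 2203.45 px tall.
Leftover height: 2556 − 2203.45 = 352.55 px → 176.28 each side.

176 px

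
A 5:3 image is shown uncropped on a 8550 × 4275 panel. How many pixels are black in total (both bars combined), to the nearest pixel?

6091875 pixels

5:3 (1.667) < 2:1 (2.000), so the image fills the height.
That makes the image 7125.0000 px wide (4275 × 5/3).
8550 − 7125.0000 = 1425.0000 px of bars.
Bar area = 1425.0000 × 4275 ≈ 6091875 px.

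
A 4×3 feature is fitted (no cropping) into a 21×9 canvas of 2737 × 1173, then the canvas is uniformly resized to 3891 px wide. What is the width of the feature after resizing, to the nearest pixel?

Fitted into 2737×1173, the feature spans the height; its width is 1173 × 4/3 ≈ 1564.00 px.
The frame scales by 3891/2737 = 1.4216; 1564.00 × 1.4216 ≈ 2223.43 px.

2223 px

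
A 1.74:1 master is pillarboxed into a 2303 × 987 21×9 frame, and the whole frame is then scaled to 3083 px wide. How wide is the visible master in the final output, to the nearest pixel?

2299 px

In the 2303×987 frame the master fills the height: width = 987 × 1.740 ≈ 1717.38 px.
The frame scales by 3083/2303 = 1.3387; 1717.38 × 1.3387 ≈ 2299.04 px.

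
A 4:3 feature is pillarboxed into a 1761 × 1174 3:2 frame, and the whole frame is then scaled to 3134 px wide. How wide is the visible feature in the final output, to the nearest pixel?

2786 px

Fitted into 1761×1174, the feature spans the height; its width is 1174 × 4/3 ≈ 1565.33 px.
The frame scales by 3134/1761 = 1.7797; 1565.33 × 1.7797 ≈ 2785.78 px.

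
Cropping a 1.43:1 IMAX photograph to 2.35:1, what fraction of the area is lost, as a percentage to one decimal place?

39.1%

The width stays; only height is cut (since 2.35:1 is wider than 1.43:1 IMAX).
(1.430)/(2.350) ≈ 0.609 of the area survives, leaving 39.15% discarded.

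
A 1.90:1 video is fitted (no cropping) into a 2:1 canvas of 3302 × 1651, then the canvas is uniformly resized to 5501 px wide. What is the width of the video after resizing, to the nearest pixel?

At 3302×1651 the video is height-limited, so width = 1651 × 1.900 ≈ 3136.90 px.
Scaling 3302 → 5501 is ×1.6660, so the width becomes 3136.90 × 1.6660 ≈ 5225.95 px.

5226 px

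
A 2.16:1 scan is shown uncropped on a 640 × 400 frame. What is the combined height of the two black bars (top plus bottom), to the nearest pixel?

104 px

2.16:1 (2.160) > 16:10 (1.600), so the scan fills the width.
The scan is 640 / 2.160 ≈ 296.30 px tall.
Leftover height: 400 − 296.30 = 103.70 px.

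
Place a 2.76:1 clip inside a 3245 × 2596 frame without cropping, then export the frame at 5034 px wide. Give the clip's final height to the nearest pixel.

1824 px

Fitted into 3245×2596, the clip spans the width; its height is 3245 / 2.760 ≈ 1175.72 px.
Scaling 3245 → 5034 is ×1.5513, so the height becomes 1175.72 × 1.5513 ≈ 1823.91 px.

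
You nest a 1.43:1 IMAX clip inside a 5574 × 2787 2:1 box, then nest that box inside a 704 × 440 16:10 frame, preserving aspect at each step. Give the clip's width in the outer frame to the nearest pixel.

503 px

Inside the 5574×2787 canvas the clip is height-limited at 3985.41 × 2787.00.
Second fit — the 2:1 canvas into 704×440 spans the width: 704.00 × 352.00 (×0.1263 from 5574×2787).
The clip scales with it: width 3985.41 × 0.1263 ≈ 503.36.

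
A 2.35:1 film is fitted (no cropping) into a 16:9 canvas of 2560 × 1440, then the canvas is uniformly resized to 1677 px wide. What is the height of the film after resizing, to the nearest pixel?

In the 2560×1440 frame the film fills the width: height = 2560 / 2.350 ≈ 1089.36 px.
The frame scales by 1677/2560 = 0.6551; 1089.36 × 0.6551 ≈ 713.62 px.

714 px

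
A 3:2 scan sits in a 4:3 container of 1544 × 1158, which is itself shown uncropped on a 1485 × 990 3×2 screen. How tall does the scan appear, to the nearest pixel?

880 px

Inside the 1544×1158 canvas the scan is width-limited at 1544.00 × 1029.33.
The 4:3 canvas is height-limited in 1485×990, giving 1320.00 × 990.00; scale factor 0.8549.
Applying the same ×0.8549: 1029.33 → 880.00.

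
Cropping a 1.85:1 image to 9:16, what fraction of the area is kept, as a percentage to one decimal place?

30.4%

Going from 1.85:1 to 9:16 means cutting width while keeping height.
Area ratio = (0.562)/(1.850) = 30.41% retained.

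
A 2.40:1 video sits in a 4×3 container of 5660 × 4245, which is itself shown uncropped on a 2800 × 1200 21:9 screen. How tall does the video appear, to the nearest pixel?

2.40:1 in 5660×4245: fills the width, so the video is 5660.00 × 2358.33.
4×3 in 2800×1200: fills the height, so the intermediate becomes 1600.00 × 1200.00 — a scale of ×0.2827.
So the video's height is 2358.33 × 0.2827 ≈ 666.67.

667 px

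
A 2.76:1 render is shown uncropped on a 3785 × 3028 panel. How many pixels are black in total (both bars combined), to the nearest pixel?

6270319 pixels

Since 2.760 > 1.250, the render is width-limited.
That makes the image 1371.3768 px tall (3785 / 2.760).
3028 − 1371.3768 = 1656.6232 px of bars.
Across the 3785-px span: 1656.6232 × 3785 ≈ 6270319 px.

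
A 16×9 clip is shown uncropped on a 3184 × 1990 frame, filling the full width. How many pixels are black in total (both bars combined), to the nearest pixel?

633616 pixels

Content height = 3184 × 9/16 ≈ 1791.0000 px.
1990 − 1791.0000 = 199.0000 px of bars.
That's 199.0000 × 3184 ≈ 633616 black pixels.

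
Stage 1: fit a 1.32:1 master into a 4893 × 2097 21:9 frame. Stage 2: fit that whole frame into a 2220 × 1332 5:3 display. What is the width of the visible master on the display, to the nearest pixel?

1.32:1 in 4893×2097: fills the height, so the master is 2768.04 × 2097.00.
Second fit — the 21:9 canvas into 2220×1332 spans the width: 2220.00 × 951.43 (×0.4537 from 4893×2097).
Applying the same ×0.4537: 2768.04 → 1255.89.

1256 px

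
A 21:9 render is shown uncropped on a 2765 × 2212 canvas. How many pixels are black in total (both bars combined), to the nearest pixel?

21:9 is wider than 5:4, so it spans the full width.
That makes the image 1185.0000 px tall (2765 × 9/21).
Leftover height: 2212 − 1185.0000 = 1027.0000 px.
That's 1027.0000 × 2765 ≈ 2839655 black pixels.

2839655 pixels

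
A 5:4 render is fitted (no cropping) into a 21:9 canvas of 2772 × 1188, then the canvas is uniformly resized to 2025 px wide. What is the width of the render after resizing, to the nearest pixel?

1085 px

At 2772×1188 the render is height-limited, so width = 1188 × 5/4 ≈ 1485.00 px.
The frame scales by 2025/2772 = 0.7305; 1485.00 × 0.7305 ≈ 1084.82 px.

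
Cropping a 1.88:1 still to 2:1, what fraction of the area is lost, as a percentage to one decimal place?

2:1 is wider than 1.88:1, so the crop keeps the full width and trims the height.
Fraction kept = (1.880)/(2.000) ≈ 94.00%, so 6.00% is lost.

6.0%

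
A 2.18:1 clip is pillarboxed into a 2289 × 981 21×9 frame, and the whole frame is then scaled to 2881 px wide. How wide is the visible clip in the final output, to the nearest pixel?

Fitted into 2289×981, the clip spans the height; its width is 981 × 2.180 ≈ 2138.58 px.
Scaling 2289 → 2881 is ×1.2586, so the width becomes 2138.58 × 1.2586 ≈ 2691.68 px.

2692 px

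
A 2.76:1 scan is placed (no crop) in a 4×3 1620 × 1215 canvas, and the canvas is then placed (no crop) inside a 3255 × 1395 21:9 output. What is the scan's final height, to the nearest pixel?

674 px

First fit — 2.76:1 into 1620×1215 spans the width: 1620.00 × 586.96.
4×3 in 3255×1395: fills the height, so the intermediate becomes 1860.00 × 1395.00 — a scale of ×1.1481.
Applying the same ×1.1481: 586.96 → 673.91.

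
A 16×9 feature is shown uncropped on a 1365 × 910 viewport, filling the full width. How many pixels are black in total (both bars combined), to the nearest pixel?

194086 pixels

Content height = 1365 × 9/16 ≈ 767.8125 px.
Leftover height: 910 − 767.8125 = 142.1875 px.
That's 142.1875 × 1365 ≈ 194086 black pixels.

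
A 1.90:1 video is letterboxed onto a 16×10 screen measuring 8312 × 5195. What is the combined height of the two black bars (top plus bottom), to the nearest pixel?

820 px

1.90:1 is wider than 16×10, so it spans the full width.
Content height = 8312 / 1.900 ≈ 4374.74 px.
Leftover height: 5195 − 4374.74 = 820.26 px.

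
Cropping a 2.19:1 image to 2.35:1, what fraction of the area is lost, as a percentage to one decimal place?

The width stays; only height is cut (since 2.35:1 is wider than 2.19:1).
Area ratio = (2.190)/(2.350) = 93.19%; the remaining 6.81% is cropped out.

6.8%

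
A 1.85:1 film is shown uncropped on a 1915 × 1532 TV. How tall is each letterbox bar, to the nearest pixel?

248 px

1.85:1 (1.850) > 5:4 (1.250), so the film fills the width.
Content height = 1915 / 1.850 ≈ 1035.14 px.
Black = 1532 − 1035.14 = 496.86 px, or 248.43 per bar.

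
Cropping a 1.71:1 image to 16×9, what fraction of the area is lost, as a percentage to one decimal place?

3.8%

Going from 1.71:1 to 16×9 means cutting height while keeping width.
Area ratio = (1.710)/(1.778) = 96.19%; the remaining 3.81% is cropped out.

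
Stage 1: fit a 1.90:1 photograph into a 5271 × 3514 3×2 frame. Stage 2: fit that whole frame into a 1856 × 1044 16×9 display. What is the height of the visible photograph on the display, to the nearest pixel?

Inside the 5271×3514 canvas the photograph is width-limited at 5271.00 × 2774.21.
The 3×2 canvas is height-limited in 1856×1044, giving 1566.00 × 1044.00; scale factor 0.2971.
The photograph scales with it: height 2774.21 × 0.2971 ≈ 824.21.

824 px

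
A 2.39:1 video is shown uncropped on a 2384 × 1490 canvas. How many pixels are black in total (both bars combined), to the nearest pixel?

2.39:1 is wider than 16×10, so it spans the full width.
That makes the image 997.4895 px tall (2384 / 2.390).
Black = 1490 − 997.4895 = 492.5105 px.
Bar area = 492.5105 × 2384 ≈ 1174145 px.

1174145 pixels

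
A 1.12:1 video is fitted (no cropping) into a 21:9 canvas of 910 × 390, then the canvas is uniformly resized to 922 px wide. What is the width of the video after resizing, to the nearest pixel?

443 px

At 910×390 the video is height-limited, so width = 390 × 1.120 ≈ 436.80 px.
Scaling 910 → 922 is ×1.0132, so the width becomes 436.80 × 1.0132 ≈ 442.56 px.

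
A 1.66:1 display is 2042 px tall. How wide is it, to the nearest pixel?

Width = 2042 × 1.660 = 3389.72.

3390 px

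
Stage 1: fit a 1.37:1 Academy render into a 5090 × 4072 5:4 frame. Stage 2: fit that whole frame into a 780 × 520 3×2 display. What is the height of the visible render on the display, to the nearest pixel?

474 px

Inside the 5090×4072 canvas the render is width-limited at 5090.00 × 3715.33.
5:4 in 780×520: fills the height, so the intermediate becomes 650.00 × 520.00 — a scale of ×0.1277.
So the render's height is 3715.33 × 0.1277 ≈ 474.45.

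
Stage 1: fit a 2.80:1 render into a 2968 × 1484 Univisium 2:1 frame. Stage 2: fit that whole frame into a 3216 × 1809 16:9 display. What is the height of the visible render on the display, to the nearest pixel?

First fit — 2.80:1 into 2968×1484 spans the width: 2968.00 × 1060.00.
The Univisium 2:1 canvas is width-limited in 3216×1809, giving 3216.00 × 1608.00; scale factor 1.0836.
The render scales with it: height 1060.00 × 1.0836 ≈ 1148.57.

1149 px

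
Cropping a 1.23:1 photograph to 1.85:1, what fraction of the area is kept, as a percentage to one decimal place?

66.5%

Going from 1.23:1 to 1.85:1 means cutting height while keeping width.
Fraction kept = (1.230)/(1.850) ≈ 66.49%.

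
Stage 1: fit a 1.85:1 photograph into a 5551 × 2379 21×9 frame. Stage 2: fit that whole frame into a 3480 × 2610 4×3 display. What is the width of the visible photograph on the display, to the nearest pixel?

2759 px

First fit — 1.85:1 into 5551×2379 spans the height: 4401.15 × 2379.00.
The 21×9 canvas is width-limited in 3480×2610, giving 3480.00 × 1491.43; scale factor 0.6269.
The photograph scales with it: width 4401.15 × 0.6269 ≈ 2759.14.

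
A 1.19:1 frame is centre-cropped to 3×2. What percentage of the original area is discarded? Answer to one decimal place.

3×2 is wider than 1.19:1, so the crop keeps the full width and trims the height.
Fraction kept = (1.190)/(1.500) ≈ 79.33%, so 20.67% is lost.

20.7%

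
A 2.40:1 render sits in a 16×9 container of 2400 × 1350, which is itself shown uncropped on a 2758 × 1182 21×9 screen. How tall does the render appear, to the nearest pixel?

2.40:1 in 2400×1350: fills the width, so the render is 2400.00 × 1000.00.
16×9 in 2758×1182: fills the height, so the intermediate becomes 2101.33 × 1182.00 — a scale of ×0.8756.
The render scales with it: height 1000.00 × 0.8756 ≈ 875.56.

876 px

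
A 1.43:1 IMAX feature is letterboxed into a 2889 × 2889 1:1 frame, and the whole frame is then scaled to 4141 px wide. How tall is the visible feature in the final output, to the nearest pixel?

Fitted into 2889×2889, the feature spans the width; its height is 2889 / 1.430 ≈ 2020.28 px.
The frame scales by 4141/2889 = 1.4334; 2020.28 × 1.4334 ≈ 2895.80 px.

2896 px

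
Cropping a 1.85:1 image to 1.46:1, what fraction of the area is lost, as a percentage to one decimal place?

21.1%

1.46:1 is narrower than 1.85:1, so the crop keeps the full height and trims the width.
Area ratio = (1.460)/(1.850) = 78.92%; the remaining 21.08% is cropped out.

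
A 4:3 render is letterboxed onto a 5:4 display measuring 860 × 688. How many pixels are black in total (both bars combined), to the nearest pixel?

4:3 (1.333) > 5:4 (1.250), so the render fills the width.
The render is 860 × 3/4 ≈ 645.0000 px tall.
688 − 645.0000 = 43.0000 px of bars.
Across the 860-px span: 43.0000 × 860 ≈ 36980 px.

36980 pixels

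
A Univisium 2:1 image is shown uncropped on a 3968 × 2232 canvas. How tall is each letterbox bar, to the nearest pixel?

Since 2.000 > 1.778, the image is width-limited.
The image is 3968 × 1/2 ≈ 1984.00 px tall.
2232 − 1984.00 = 248.00 px of bars (124.00 each).

124 px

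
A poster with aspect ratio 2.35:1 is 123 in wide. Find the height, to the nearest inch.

52 in

123 / 2.350 = 52.34.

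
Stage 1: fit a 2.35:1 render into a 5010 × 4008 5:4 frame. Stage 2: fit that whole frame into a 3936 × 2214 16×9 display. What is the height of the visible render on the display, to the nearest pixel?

First fit — 2.35:1 into 5010×4008 spans the width: 5010.00 × 2131.91.
Second fit — the 5:4 canvas into 3936×2214 spans the height: 2767.50 × 2214.00 (×0.5524 from 5010×4008).
So the render's height is 2131.91 × 0.5524 ≈ 1177.66.

1178 px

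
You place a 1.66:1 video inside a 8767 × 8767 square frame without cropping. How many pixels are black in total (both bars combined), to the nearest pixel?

1.66:1 is wider than square, so it spans the full width.
That makes the image 5281.3253 px tall (8767 / 1.660).
Leftover height: 8767 − 5281.3253 = 3485.6747 px.
That's 3485.6747 × 8767 ≈ 30558910 black pixels.

30558910 pixels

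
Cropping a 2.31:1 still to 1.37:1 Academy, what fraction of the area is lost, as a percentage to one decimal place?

Going from 2.31:1 to 1.37:1 Academy means cutting width while keeping height.
Area ratio = (1.370)/(2.310) = 59.31%; the remaining 40.69% is cropped out.

40.7%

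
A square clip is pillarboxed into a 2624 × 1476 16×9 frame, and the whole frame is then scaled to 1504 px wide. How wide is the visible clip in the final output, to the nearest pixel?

846 px

At 2624×1476 the clip is height-limited, so width = 1476 × 1/1 ≈ 1476.00 px.
Scaling 2624 → 1504 is ×0.5732, so the width becomes 1476.00 × 0.5732 ≈ 846.00 px.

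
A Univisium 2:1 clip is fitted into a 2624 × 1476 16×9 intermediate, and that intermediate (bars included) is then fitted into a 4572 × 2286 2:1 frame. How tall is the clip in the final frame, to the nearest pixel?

First fit — Univisium 2:1 into 2624×1476 spans the width: 2624.00 × 1312.00.
16×9 in 4572×2286: fills the height, so the intermediate becomes 4064.00 × 2286.00 — a scale of ×1.5488.
The clip scales with it: height 1312.00 × 1.5488 ≈ 2032.00.

2032 px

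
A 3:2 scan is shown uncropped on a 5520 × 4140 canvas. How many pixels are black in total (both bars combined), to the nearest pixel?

Since 1.500 > 1.333, the scan is width-limited.
Content height = 5520 × 2/3 ≈ 3680.0000 px.
Black = 4140 − 3680.0000 = 460.0000 px.
Across the 5520-px span: 460.0000 × 5520 ≈ 2539200 px.

2539200 pixels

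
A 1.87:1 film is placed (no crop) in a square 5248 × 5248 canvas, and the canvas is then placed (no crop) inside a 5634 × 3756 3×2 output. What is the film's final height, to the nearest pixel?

2009 px

Inside the 5248×5248 canvas the film is width-limited at 5248.00 × 2806.42.
square in 5634×3756: fills the height, so the intermediate becomes 3756.00 × 3756.00 — a scale of ×0.7157.
Applying the same ×0.7157: 2806.42 → 2008.56.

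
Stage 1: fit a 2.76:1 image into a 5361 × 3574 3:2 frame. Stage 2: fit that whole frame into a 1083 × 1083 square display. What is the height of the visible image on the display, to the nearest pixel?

2.76:1 in 5361×3574: fills the width, so the image is 5361.00 × 1942.39.
Second fit — the 3:2 canvas into 1083×1083 spans the width: 1083.00 × 722.00 (×0.2020 from 5361×3574).
So the image's height is 1942.39 × 0.2020 ≈ 392.39.

392 px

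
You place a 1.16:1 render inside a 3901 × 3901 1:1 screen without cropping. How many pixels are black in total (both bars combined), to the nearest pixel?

2099007 pixels

1.16:1 is wider than 1:1, so it spans the full width.
That makes the image 3362.9310 px tall (3901 / 1.160).
3901 − 3362.9310 = 538.0690 px of bars.
Across the 3901-px span: 538.0690 × 3901 ≈ 2099007 px.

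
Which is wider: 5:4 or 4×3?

4×3

5:4 = 1.25 and 4×3 = 1.333; 1.333 > 1.25.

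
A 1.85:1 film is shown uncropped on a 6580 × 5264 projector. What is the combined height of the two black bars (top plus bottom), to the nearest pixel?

1.85:1 (1.850) > 5:4 (1.250), so the film fills the width.
That makes the image 3556.76 px tall (6580 / 1.850).
5264 − 3556.76 = 1707.24 px of bars.

1707 px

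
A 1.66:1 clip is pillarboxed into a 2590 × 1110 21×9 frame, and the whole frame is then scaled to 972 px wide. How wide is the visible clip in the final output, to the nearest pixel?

In the 2590×1110 frame the clip fills the height: width = 1110 × 1.660 ≈ 1842.60 px.
Scaling 2590 → 972 is ×0.3753, so the width becomes 1842.60 × 0.3753 ≈ 691.51 px.

692 px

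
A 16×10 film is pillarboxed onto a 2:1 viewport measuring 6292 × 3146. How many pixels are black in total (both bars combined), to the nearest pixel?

3958926 pixels

16×10 (1.600) < 2:1 (2.000), so the film fills the height.
Content width = 3146 × 16/10 ≈ 5033.6000 px.
Black = 6292 − 5033.6000 = 1258.4000 px.
Across the 3146-px span: 1258.4000 × 3146 ≈ 3958926 px.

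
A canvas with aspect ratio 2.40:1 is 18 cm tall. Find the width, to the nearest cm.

43 cm

Width = 18 × 2.400 = 43.20.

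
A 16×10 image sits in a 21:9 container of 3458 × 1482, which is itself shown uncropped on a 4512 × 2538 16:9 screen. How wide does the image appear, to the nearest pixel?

3094 px

First fit — 16×10 into 3458×1482 spans the height: 2371.20 × 1482.00.
Second fit — the 21:9 canvas into 4512×2538 spans the width: 4512.00 × 1933.71 (×1.3048 from 3458×1482).
The image scales with it: width 2371.20 × 1.3048 ≈ 3093.94.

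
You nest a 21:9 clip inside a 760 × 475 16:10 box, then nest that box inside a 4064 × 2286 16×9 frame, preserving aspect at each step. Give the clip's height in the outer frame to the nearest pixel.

1568 px

First fit — 21:9 into 760×475 spans the width: 760.00 × 325.71.
16:10 in 4064×2286: fills the height, so the intermediate becomes 3657.60 × 2286.00 — a scale of ×4.8126.
So the clip's height is 325.71 × 4.8126 ≈ 1567.54.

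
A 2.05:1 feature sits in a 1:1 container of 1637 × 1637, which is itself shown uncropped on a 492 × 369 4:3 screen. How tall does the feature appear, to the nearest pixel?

Inside the 1637×1637 canvas the feature is width-limited at 1637.00 × 798.54.
The 1:1 canvas is height-limited in 492×369, giving 369.00 × 369.00; scale factor 0.2254.
The feature scales with it: height 798.54 × 0.2254 ≈ 180.00.

180 px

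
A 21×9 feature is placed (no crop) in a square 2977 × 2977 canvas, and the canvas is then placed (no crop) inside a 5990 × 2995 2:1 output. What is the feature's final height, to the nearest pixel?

21×9 in 2977×2977: fills the width, so the feature is 2977.00 × 1275.86.
square in 5990×2995: fills the height, so the intermediate becomes 2995.00 × 2995.00 — a scale of ×1.0060.
So the feature's height is 1275.86 × 1.0060 ≈ 1283.57.

1284 px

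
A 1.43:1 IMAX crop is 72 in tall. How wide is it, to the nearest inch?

103 in

At 1.43:1 IMAX, 72 × 1.430 ≈ 102.96.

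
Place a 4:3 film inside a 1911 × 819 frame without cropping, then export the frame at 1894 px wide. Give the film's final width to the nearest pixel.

At 1911×819 the film is height-limited, so width = 819 × 4/3 ≈ 1092.00 px.
The frame scales by 1894/1911 = 0.9911; 1092.00 × 0.9911 ≈ 1082.29 px.

1082 px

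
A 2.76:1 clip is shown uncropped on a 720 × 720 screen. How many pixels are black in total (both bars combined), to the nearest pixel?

330574 pixels

2.76:1 (2.760) > square (1.000), so the clip fills the width.
That makes the image 260.8696 px tall (720 / 2.760).
Leftover height: 720 − 260.8696 = 459.1304 px.
Across the 720-px span: 459.1304 × 720 ≈ 330574 px.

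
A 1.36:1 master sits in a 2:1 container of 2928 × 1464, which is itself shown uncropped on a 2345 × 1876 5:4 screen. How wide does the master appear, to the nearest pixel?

First fit — 1.36:1 into 2928×1464 spans the height: 1991.04 × 1464.00.
The 2:1 canvas is width-limited in 2345×1876, giving 2345.00 × 1172.50; scale factor 0.8009.
Applying the same ×0.8009: 1991.04 → 1594.60.

1595 px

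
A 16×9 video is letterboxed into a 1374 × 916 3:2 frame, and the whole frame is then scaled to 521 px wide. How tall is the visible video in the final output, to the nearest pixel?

In the 1374×916 frame the video fills the width: height = 1374 × 9/16 ≈ 772.88 px.
Scaling 1374 → 521 is ×0.3792, so the height becomes 772.88 × 0.3792 ≈ 293.06 px.

293 px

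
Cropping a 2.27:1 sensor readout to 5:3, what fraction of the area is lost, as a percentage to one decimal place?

26.6%

The height stays; only width is cut (since 5:3 is narrower than 2.27:1).
Area ratio = (1.667)/(2.270) = 73.42%; the remaining 26.58% is cropped out.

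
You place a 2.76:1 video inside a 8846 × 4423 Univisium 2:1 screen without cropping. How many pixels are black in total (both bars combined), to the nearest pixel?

Since 2.760 > 2.000, the video is width-limited.
Content height = 8846 / 2.760 ≈ 3205.0725 px.
Leftover height: 4423 − 3205.0725 = 1217.9275 px.
Bar area = 1217.9275 × 8846 ≈ 10773787 px.

10773787 pixels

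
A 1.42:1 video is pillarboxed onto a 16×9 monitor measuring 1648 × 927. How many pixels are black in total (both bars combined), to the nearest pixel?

1.42:1 (1.420) < 16×9 (1.778), so the video fills the height.
The video is 927 × 1.420 ≈ 1316.3400 px wide.
1648 − 1316.3400 = 331.6600 px of bars.
That's 331.6600 × 927 ≈ 307449 black pixels.

307449 pixels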